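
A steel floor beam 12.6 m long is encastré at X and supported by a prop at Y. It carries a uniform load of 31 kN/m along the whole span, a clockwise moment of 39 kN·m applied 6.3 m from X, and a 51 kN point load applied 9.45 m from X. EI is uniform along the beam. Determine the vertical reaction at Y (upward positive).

Release the roller at Y. Primary structure: cantilever fixed at X.
Downward deflection at the released point Y due to the loads:
  UDL 31: wL⁴/(8EI) = 97668/EI
  clockwise couple 39 at a = 6.3: M₀a(2L − a)/(2EI) = 2322/EI
  point load 51 at a = 9.45: Pa²(3L − a)/(6EI) = 21520/EI
  δ_0 = 121510/EI
Flexibility coefficient — unit upward force at Y: δ_{YY} = L³/(3EI) = 666.8/EI.
Compatibility at Y: δ_0 − R_Y·δ_{YY} = 0, so R_Y = 121510/666.8 = 182.2 kN.

R_Y = 182.2 kN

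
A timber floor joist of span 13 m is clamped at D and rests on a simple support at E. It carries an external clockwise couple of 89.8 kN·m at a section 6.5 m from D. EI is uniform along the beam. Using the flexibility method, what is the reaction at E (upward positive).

Remove the prop at E; the released (primary) structure is a cantilever built in at D.
Downward deflection at the released point E due to the loads:
  clockwise couple 89.8 at a = 6.5: M₀a(2L − a)/(2EI) = 5691/EI
Tip deflection under a unit load at E: L³/(3EI) = 732.3/EI.
The prop prevents deflection at E: R_E = δ_0/δ_{EE} = 5691/732.3 = 7.771 kN.

R_E = 7.771 kN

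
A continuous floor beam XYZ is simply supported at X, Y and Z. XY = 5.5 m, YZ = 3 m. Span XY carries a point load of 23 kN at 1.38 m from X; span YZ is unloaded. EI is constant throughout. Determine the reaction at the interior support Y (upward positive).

Insert a hinge at Y; M_Y is the redundant, and each span becomes simply supported.
Rotations at Y on the released spans (each span's end-slope, ×1/EI):
  span XY: point load 23 at a = 1.38: Pab(L + a)/(6LEI) = 27.26/EI
  relative rotation θ_0 = (27.26 + 0)/EI = 27.26/EI
A unit hogging moment at Y produces rotation L₁/(3EI) + L₂/(3EI) = 2.833/EI.
Slope continuity at Y: θ_0 = M_Y·2.833/EI, so M_Y = 27.26/2.833 = 9.622 kN·m (hogging).
Span XY, ΣM about X with M_Y applied at Y: R_Y^{XY}·5.5 = 31.74 + 9.622, so R_Y^{XY} = 7.52 kN and R_X = 23 − 7.52 = 15.48 kN.
Span YZ, ΣM about Z: R_Y^{YZ}·3 = 0 + 9.622, so R_Y^{YZ} = 3.207 kN and R_Z = 0 − 3.207 = -3.207 kN.
R_Y = 7.52 + 3.207 = 10.73 kN.

R_Y = 10.73 kN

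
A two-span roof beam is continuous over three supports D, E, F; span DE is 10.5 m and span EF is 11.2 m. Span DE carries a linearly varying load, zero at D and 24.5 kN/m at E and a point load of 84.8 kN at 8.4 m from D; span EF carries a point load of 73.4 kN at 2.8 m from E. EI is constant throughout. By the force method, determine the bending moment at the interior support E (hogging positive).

Take M_E as the redundant. Released structure: two simple spans DE and EF with a hinge at E.
Rotations at E on the released spans (each span's end-slope, ×1/EI):
  span DE: triangular load, peak 24.5: w₀L³/(45EI) = 630.3/EI
  span DE: point load 84.8 at a = 8.4: Pab(L + a)/(6LEI) = 448.8/EI
  span EF: point load 73.4 at a = 2.8: Pab(L + b)/(6LEI) = 503.5/EI
  relative rotation θ_0 = (1079 + 503.5)/EI = 1583/EI
A unit hogging moment at E produces rotation L₁/(3EI) + L₂/(3EI) = 7.233/EI.
Compatibility: M_E·(L₁+L₂)/(3EI) = θ_0, giving M_E = 218.8 kN·m (hogging).

M_E = 218.8 kN·m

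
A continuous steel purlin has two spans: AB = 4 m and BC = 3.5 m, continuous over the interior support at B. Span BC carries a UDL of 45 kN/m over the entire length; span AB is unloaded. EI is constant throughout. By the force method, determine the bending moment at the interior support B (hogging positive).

M_B = 32.16 kN·m

Insert a hinge at B; M_B is the redundant, and each span becomes simply supported.
End slopes at the hinge B, treating each span as simply supported:
  span BC: UDL 45: wL³/(24EI) = 80.39/EI
  relative rotation θ_0 = (0 + 80.39)/EI = 80.39/EI
A unit hogging moment at B produces rotation L₁/(3EI) + L₂/(3EI) = 2.5/EI.
Slope continuity at B: θ_0 = M_B·2.5/EI, so M_B = 80.39/2.5 = 32.16 kN·m (hogging).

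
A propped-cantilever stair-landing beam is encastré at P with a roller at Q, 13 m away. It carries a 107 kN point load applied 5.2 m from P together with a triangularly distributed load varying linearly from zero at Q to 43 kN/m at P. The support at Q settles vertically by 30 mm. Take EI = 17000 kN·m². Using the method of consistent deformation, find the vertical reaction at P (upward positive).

R_P = 309 kN

Remove the prop at Q; the released (primary) structure is a cantilever built in at P.
Deflection at Q on the released cantilever, summing each load's contribution:
  point load 107 at a = 5.2: Pa²(3L − a)/(6EI) = 16299/EI
  triangular load, peak 43 at the fixed end: w₀L⁴/(30EI) = 40937/EI
  δ_0 = 57236/EI
Flexibility coefficient — unit upward force at Q: δ_{QQ} = L³/(3EI) = 732.3/EI.
With EI = 17000 kN·m²: δ_0 = 3.3668 m and δ_{QQ} = 0.043078 m/kN.
Compatibility — the beam at Q must follow the support down by 0.03 m: δ_0 − R_Q·δ_{QQ} = 0.03, so R_Q = (3.3668 − 0.03)/0.043078 = 77.46 kN.
Vertical equilibrium: R_P = ΣP − R_Q = 386.5 − 77.46 = 309 kN.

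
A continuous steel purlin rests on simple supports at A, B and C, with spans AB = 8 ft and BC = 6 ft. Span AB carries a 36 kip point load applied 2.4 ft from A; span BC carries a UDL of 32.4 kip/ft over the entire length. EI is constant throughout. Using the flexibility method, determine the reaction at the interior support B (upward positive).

R_B = 132.8 kip

Take M_B as the redundant. Released structure: two simple spans AB and BC with a hinge at B.
Discontinuity in slope at B on the released structure — sum the simple-span end rotations:
  span AB: point load 36 at a = 2.4: Pab(L + a)/(6LEI) = 104.8/EI
  span BC: UDL 32.4: wL³/(24EI) = 291.6/EI
  relative rotation θ_0 = (104.8 + 291.6)/EI = 396.4/EI
A unit hogging moment at B produces rotation L₁/(3EI) + L₂/(3EI) = 4.667/EI.
Compatibility: M_B·(L₁+L₂)/(3EI) = θ_0, giving M_B = 84.95 kip·ft (hogging).
Span AB, ΣM about A with M_B applied at B: R_B^{AB}·8 = 86.4 + 84.95, so R_B^{AB} = 21.42 kip and R_A = 36 − 21.42 = 14.58 kip.
Span BC, ΣM about C: R_B^{BC}·6 = 583.2 + 84.95, so R_B^{BC} = 111.4 kip and R_C = 194.4 − 111.4 = 83.04 kip.
R_B = 21.42 + 111.4 = 132.8 kip.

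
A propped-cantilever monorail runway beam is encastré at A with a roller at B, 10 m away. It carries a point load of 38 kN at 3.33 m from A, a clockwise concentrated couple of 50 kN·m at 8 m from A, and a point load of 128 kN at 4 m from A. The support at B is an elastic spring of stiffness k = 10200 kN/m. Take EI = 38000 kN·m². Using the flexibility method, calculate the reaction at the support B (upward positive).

R_B = 39.01 kN

Release the roller at B. Primary structure: cantilever fixed at A.
Downward deflection at the released point B due to the loads:
  point load 38 at a = 3.33: Pa²(3L − a)/(6EI) = 1873/EI
  clockwise couple 50 at a = 8: M₀a(2L − a)/(2EI) = 2400/EI
  point load 128 at a = 4: Pa²(3L − a)/(6EI) = 8875/EI
  δ_0 = 13148/EI
Flexibility coefficient — unit upward force at B: δ_{BB} = L³/(3EI) = 333.3/EI.
With EI = 38000 kN·m²: δ_0 = 0.34599 m and δ_{BB} = 0.008772 m/kN.
Compatibility — the spring shortens by R_B/k under the reaction it provides: δ_0 − R_B·δ_{BB} = R_B/k. With 1/k = 0.000098 m/kN, R_B = δ_0 / (δ_{BB} + 1/k) = 0.34599 / (0.008772 + 0.000098) = 39.01 kN.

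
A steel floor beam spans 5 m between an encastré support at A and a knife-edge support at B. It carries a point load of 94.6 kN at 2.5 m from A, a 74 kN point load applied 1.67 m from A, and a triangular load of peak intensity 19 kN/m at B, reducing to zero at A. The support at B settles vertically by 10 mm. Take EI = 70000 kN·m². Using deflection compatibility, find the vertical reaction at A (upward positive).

R_A = 166.2 kN

Take the reaction at B as the redundant and release it; the primary structure is a cantilever fixed at A.
Downward deflection at the released point B due to the loads:
  point load 94.6 at a = 2.5: Pa²(3L − a)/(6EI) = 1232/EI
  point load 74 at a = 1.67: Pa²(3L − a)/(6EI) = 458.5/EI
  triangular load, peak 19 at the free end: 11w₀L⁴/(120EI) = 1089/EI
  δ_0 = 2779/EI
Tip deflection under a unit load at B: L³/(3EI) = 41.67/EI.
With EI = 70000 kN·m²: δ_0 = 0.039697 m and δ_{BB} = 0.000595 m/kN.
Compatibility — the beam at B must follow the support down by 0.01 m: δ_0 − R_B·δ_{BB} = 0.01, so R_B = (0.039697 − 0.01)/0.000595 = 49.89 kN.
Vertical equilibrium: R_A = ΣP − R_B = 216.1 − 49.89 = 166.2 kN.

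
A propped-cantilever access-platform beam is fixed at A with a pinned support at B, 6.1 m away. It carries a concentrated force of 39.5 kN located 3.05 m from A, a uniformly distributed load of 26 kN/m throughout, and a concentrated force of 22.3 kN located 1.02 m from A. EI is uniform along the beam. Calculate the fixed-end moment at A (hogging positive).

M_A = 183.5 kN·m

Release the roller at B. Primary structure: cantilever fixed at A.
Free-end deflection of the primary structure under the applied loading (downward +):
  point load 39.5 at a = 3.05: Pa²(3L − a)/(6EI) = 933.9/EI
  UDL 26: wL⁴/(8EI) = 4500/EI
  point load 22.3 at a = 1.02: Pa²(3L − a)/(6EI) = 66.82/EI
  δ_0 = 5501/EI
Flexibility coefficient — unit upward force at B: δ_{BB} = L³/(3EI) = 75.66/EI.
The prop prevents deflection at B: R_B = δ_0/δ_{BB} = 5501/75.66 = 72.7 kN.
Moment equilibrium about A: M_A = Σ(load moments about A) − R_B·L = 627 − 72.7×6.1 = 183.5 kN·m.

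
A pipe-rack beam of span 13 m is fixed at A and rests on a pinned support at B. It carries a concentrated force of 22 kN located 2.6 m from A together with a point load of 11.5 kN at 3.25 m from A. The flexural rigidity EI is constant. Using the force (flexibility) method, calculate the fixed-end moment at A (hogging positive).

M_A = 65.71 kN·m

Choose R_B as the redundant. The primary structure is the cantilever fixed at A.
Free-end deflection of the primary structure under the applied loading (downward +):
  point load 22 at a = 2.6: Pa²(3L − a)/(6EI) = 902.2/EI
  point load 11.5 at a = 3.25: Pa²(3L − a)/(6EI) = 723.8/EI
  δ_0 = 1626/EI
Tip deflection under a unit load at B: L³/(3EI) = 732.3/EI.
The prop prevents deflection at B: R_B = δ_0/δ_{BB} = 1626/732.3 = 2.22 kN.
Moment equilibrium about A: M_A = Σ(load moments about A) − R_B·L = 94.58 − 2.22×13 = 65.71 kN·m.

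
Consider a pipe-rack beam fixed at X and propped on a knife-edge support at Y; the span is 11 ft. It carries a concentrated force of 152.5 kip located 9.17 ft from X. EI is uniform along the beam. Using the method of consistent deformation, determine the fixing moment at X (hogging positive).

M_X = 135.7 kip·ft

Choose R_Y as the redundant. The primary structure is the cantilever fixed at X.
Deflection at Y on the released cantilever, summing each load's contribution:
  point load 152.5 at a = 9.17: Pa²(3L − a)/(6EI) = 50931/EI
Flexibility coefficient — unit upward force at Y: δ_{YY} = L³/(3EI) = 443.7/EI.
Compatibility at Y: δ_0 − R_Y·δ_{YY} = 0, so R_Y = 50931/443.7 = 114.8 kip.
Moment equilibrium about X: M_X = Σ(load moments about X) − R_Y·L = 1398 − 114.8×11 = 135.7 kip·ft.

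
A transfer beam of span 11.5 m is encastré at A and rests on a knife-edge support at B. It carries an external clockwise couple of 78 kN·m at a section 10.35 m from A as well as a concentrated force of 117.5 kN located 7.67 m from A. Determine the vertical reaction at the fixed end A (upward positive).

Choose R_B as the redundant. The primary structure is the cantilever fixed at A.
Deflection at B on the released cantilever, summing each load's contribution:
  clockwise couple 78 at a = 10.35: M₀a(2L − a)/(2EI) = 5106/EI
  point load 117.5 at a = 7.67: Pa²(3L − a)/(6EI) = 30910/EI
  δ_0 = 36016/EI
Tip deflection under a unit load at B: L³/(3EI) = 507/EI.
The prop prevents deflection at B: R_B = δ_0/δ_{BB} = 36016/507 = 71.04 kN.
Vertical equilibrium: R_A = ΣP − R_B = 117.5 − 71.04 = 46.46 kN.

R_A = 46.46 kN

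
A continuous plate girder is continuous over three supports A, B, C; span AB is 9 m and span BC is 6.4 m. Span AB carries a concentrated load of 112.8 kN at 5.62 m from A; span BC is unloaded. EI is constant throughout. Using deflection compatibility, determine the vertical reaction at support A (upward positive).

Release continuity at B by inserting a hinge; the redundant is the internal moment M_B. The primary structure is two simply-supported spans AB and BC.
Discontinuity in slope at B on the released structure — sum the simple-span end rotations:
  span AB: point load 112.8 at a = 5.62: Pab(L + a)/(6LEI) = 580.1/EI
  relative rotation θ_0 = (580.1 + 0)/EI = 580.1/EI
A unit hogging moment at B produces rotation L₁/(3EI) + L₂/(3EI) = 5.133/EI.
Compatibility: M_B·(L₁+L₂)/(3EI) = θ_0, giving M_B = 113 kN·m (hogging).
Span AB, ΣM about A with M_B applied at B: R_B^{AB}·9 = 633.9 + 113, so R_B^{AB} = 82.99 kN and R_A = 112.8 − 82.99 = 29.81 kN.

R_A = 29.81 kN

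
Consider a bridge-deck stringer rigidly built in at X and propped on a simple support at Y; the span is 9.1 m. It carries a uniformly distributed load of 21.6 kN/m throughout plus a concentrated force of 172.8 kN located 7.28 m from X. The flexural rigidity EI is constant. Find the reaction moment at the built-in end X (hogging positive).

M_X = 374.5 kN·m

Choose R_Y as the redundant. The primary structure is the cantilever fixed at X.
Deflection at Y on the released cantilever, summing each load's contribution:
  UDL 21.6: wL⁴/(8EI) = 18515/EI
  point load 172.8 at a = 7.28: Pa²(3L − a)/(6EI) = 30558/EI
  δ_0 = 49073/EI
Flexibility coefficient — unit upward force at Y: δ_{YY} = L³/(3EI) = 251.2/EI.
The prop prevents deflection at Y: R_Y = δ_0/δ_{YY} = 49073/251.2 = 195.4 kN.
Moment equilibrium about X: M_X = Σ(load moments about X) − R_Y·L = 2152 − 195.4×9.1 = 374.5 kN·m.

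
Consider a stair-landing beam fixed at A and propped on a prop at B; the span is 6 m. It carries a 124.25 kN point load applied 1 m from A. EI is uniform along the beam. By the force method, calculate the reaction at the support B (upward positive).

R_B = 4.889 kN

Take the reaction at B as the redundant and release it; the primary structure is a cantilever fixed at A.
Deflection at B on the released cantilever, summing each load's contribution:
  point load 124.25 at a = 1: Pa²(3L − a)/(6EI) = 352/EI
Tip deflection under a unit load at B: L³/(3EI) = 72/EI.
The prop prevents deflection at B: R_B = δ_0/δ_{BB} = 352/72 = 4.889 kN.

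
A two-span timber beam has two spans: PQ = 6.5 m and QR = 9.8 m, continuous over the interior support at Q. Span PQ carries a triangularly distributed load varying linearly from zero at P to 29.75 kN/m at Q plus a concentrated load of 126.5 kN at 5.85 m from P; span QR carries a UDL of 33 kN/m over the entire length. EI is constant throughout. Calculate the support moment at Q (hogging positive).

Insert a hinge at Q; M_Q is the redundant, and each span becomes simply supported.
Discontinuity in slope at Q on the released structure — sum the simple-span end rotations:
  span PQ: triangular load, peak 29.75: w₀L³/(45EI) = 181.6/EI
  span PQ: point load 126.5 at a = 5.85: Pab(L + a)/(6LEI) = 152.3/EI
  span QR: UDL 33: wL³/(24EI) = 1294/EI
  relative rotation θ_0 = (333.9 + 1294)/EI = 1628/EI
A unit hogging moment at Q produces rotation L₁/(3EI) + L₂/(3EI) = 5.433/EI.
Compatibility: M_Q·(L₁+L₂)/(3EI) = θ_0, giving M_Q = 299.6 kN·m (hogging).

M_Q = 299.6 kN·m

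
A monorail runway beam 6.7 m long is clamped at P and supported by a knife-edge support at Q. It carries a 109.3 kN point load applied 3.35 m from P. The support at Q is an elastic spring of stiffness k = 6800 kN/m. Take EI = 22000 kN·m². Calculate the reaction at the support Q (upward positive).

Release the roller at Q. Primary structure: cantilever fixed at P.
Deflection at Q on the released cantilever, summing each load's contribution:
  point load 109.3 at a = 3.35: Pa²(3L − a)/(6EI) = 3424/EI
Flexibility coefficient — unit upward force at Q: δ_{QQ} = L³/(3EI) = 100.3/EI.
With EI = 22000 kN·m²: δ_0 = 0.15565 m and δ_{QQ} = 0.004557 m/kN.
Compatibility — the spring shortens by R_Q/k under the reaction it provides: δ_0 − R_Q·δ_{QQ} = R_Q/k. With 1/k = 0.000147 m/kN, R_Q = δ_0 / (δ_{QQ} + 1/k) = 0.15565 / (0.004557 + 0.000147) = 33.09 kN.

R_Q = 33.09 kN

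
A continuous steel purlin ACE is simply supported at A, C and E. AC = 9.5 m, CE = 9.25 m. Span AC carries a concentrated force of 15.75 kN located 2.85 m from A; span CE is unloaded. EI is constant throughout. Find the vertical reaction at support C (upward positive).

R_C = 6.933 kN

Release continuity at C by inserting a hinge; the redundant is the internal moment M_C. The primary structure is two simply-supported spans AC and CE.
Rotations at C on the released spans (each span's end-slope, ×1/EI):
  span AC: point load 15.75 at a = 2.85: Pab(L + a)/(6LEI) = 64.68/EI
  relative rotation θ_0 = (64.68 + 0)/EI = 64.68/EI
A unit hogging moment at C produces rotation L₁/(3EI) + L₂/(3EI) = 6.25/EI.
Slope continuity at C: θ_0 = M_C·6.25/EI, so M_C = 64.68/6.25 = 10.35 kN·m (hogging).
Span AC, ΣM about A with M_C applied at C: R_C^{AC}·9.5 = 44.89 + 10.35, so R_C^{AC} = 5.814 kN and R_A = 15.75 − 5.814 = 9.936 kN.
Span CE, ΣM about E: R_C^{CE}·9.25 = 0 + 10.35, so R_C^{CE} = 1.119 kN and R_E = 0 − 1.119 = -1.119 kN.
R_C = 5.814 + 1.119 = 6.933 kN.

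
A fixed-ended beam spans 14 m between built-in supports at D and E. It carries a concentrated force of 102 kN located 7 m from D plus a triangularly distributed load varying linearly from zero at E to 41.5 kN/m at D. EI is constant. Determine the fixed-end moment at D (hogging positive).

M_D = 585.2 kN·m

Release both end moments; the primary structure is a simply-supported span DE with redundants M_D and M_E.
On the primary (simply-supported) span, the end slopes from the loading are:
  at D: point load 102 at a = 7: Pab(L + b)/(6LEI) = 1250/EI
  at E: point load 102 at a = 7: Pab(L + a)/(6LEI) = 1250/EI
  at D: triangular load, peak 41.5: w₀L³/(45EI) = 2531/EI
  at E: triangular load, peak 41.5: 7w₀L³/(360EI) = 2214/EI
  θ_D0 = 3780/EI,  θ_E0 = 3464/EI
Flexibility coefficients: a unit moment at one end gives L/(3EI) there and L/(6EI) at the far end, so f₁₁ = f₂₂ = 4.667/EI and f₁₂ = f₂₁ = 2.333/EI.
Compatibility — zero rotation at each built-in end:
  4.667 M_D + 2.333 M_E = 3780
  2.333 M_D + 4.667 M_E = 3464
Solving the pair gives M_D = 585.2 kN·m and M_E = 449.6 kN·m (hogging).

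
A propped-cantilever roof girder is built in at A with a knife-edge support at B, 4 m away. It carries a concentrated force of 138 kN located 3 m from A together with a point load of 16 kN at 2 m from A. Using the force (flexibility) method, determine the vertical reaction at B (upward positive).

R_B = 92.33 kN

Choose R_B as the redundant. The primary structure is the cantilever fixed at A.
Primary-structure tip deflection at B by superposition:
  point load 138 at a = 3: Pa²(3L − a)/(6EI) = 1863/EI
  point load 16 at a = 2: Pa²(3L − a)/(6EI) = 106.7/EI
  δ_0 = 1970/EI
Tip deflection under a unit load at B: L³/(3EI) = 21.33/EI.
Compatibility at B: δ_0 − R_B·δ_{BB} = 0, so R_B = 1970/21.33 = 92.33 kN.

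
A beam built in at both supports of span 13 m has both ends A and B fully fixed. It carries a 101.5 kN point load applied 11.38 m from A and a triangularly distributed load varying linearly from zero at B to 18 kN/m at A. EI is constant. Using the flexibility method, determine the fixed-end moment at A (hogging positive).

Release both end moments; the primary structure is a simply-supported span AB with redundants M_A and M_B.
End rotations of the released simple span under the applied load (×1/EI):
  at A: point load 101.5 at a = 11.38: Pab(L + b)/(6LEI) = 350.7/EI
  at B: point load 101.5 at a = 11.38: Pab(L + a)/(6LEI) = 584.9/EI
  at A: triangular load, peak 18: w₀L³/(45EI) = 878.8/EI
  at B: triangular load, peak 18: 7w₀L³/(360EI) = 769/EI
  θ_A0 = 1230/EI,  θ_B0 = 1354/EI
Flexibility coefficients: a unit moment at one end gives L/(3EI) there and L/(6EI) at the far end, so f₁₁ = f₂₂ = 4.333/EI and f₁₂ = f₂₁ = 2.167/EI.
Compatibility — zero rotation at each built-in end:
  4.333 M_A + 2.167 M_B = 1230
  2.167 M_A + 4.333 M_B = 1354
Solving the pair gives M_A = 170 kN·m and M_B = 227.4 kN·m (hogging).

M_A = 170 kN·m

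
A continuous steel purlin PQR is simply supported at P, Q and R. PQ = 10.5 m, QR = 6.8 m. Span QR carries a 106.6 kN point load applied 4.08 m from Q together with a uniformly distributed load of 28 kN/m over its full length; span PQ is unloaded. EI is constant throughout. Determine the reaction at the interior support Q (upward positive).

Insert a hinge at Q; M_Q is the redundant, and each span becomes simply supported.
End slopes at the hinge Q, treating each span as simply supported:
  span QR: point load 106.6 at a = 4.08: Pab(L + b)/(6LEI) = 276/EI
  span QR: UDL 28: wL³/(24EI) = 366.8/EI
  relative rotation θ_0 = (0 + 642.9)/EI = 642.9/EI
A unit hogging moment at Q produces rotation L₁/(3EI) + L₂/(3EI) = 5.767/EI.
Slope continuity at Q: θ_0 = M_Q·5.767/EI, so M_Q = 642.9/5.767 = 111.5 kN·m (hogging).
Span PQ, ΣM about P with M_Q applied at Q: R_Q^{PQ}·10.5 = 0 + 111.5, so R_Q^{PQ} = 10.62 kN and R_P = 0 − 10.62 = -10.62 kN.
Span QR, ΣM about R: R_Q^{QR}·6.8 = 937.3 + 111.5, so R_Q^{QR} = 154.2 kN and R_R = 297 − 154.2 = 142.8 kN.
R_Q = 10.62 + 154.2 = 164.9 kN.

R_Q = 164.9 kN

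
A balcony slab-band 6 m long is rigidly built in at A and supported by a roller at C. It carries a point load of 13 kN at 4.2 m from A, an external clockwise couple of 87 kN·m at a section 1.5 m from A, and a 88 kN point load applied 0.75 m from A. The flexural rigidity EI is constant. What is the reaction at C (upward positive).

Remove the prop at C; the released (primary) structure is a cantilever built in at A.
Downward deflection at the released point C due to the loads:
  point load 13 at a = 4.2: Pa²(3L − a)/(6EI) = 527.4/EI
  clockwise couple 87 at a = 1.5: M₀a(2L − a)/(2EI) = 685.1/EI
  point load 88 at a = 0.75: Pa²(3L − a)/(6EI) = 142.3/EI
  δ_0 = 1355/EI
Tip deflection under a unit load at C: L³/(3EI) = 72/EI.
Compatibility at C: δ_0 − R_C·δ_{CC} = 0, so R_C = 1355/72 = 18.82 kN.

R_C = 18.82 kN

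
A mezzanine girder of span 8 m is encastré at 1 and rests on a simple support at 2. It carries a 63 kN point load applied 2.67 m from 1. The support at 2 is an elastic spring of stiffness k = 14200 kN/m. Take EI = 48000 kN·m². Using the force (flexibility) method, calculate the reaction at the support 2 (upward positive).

Release the roller at 2. Primary structure: cantilever fixed at 1.
Free-end deflection of the primary structure under the applied loading (downward +):
  point load 63 at a = 2.67: Pa²(3L − a)/(6EI) = 1597/EI
Tip deflection under a unit load at 2: L³/(3EI) = 170.7/EI.
With EI = 48000 kN·m²: δ_0 = 0.033263 m and δ_{22} = 0.003556 m/kN.
Compatibility — the spring shortens by R_2/k under the reaction it provides: δ_0 − R_2·δ_{22} = R_2/k. With 1/k = 0.00007 m/kN, R_2 = δ_0 / (δ_{22} + 1/k) = 0.033263 / (0.003556 + 0.00007) = 9.174 kN.

R_2 = 9.174 kN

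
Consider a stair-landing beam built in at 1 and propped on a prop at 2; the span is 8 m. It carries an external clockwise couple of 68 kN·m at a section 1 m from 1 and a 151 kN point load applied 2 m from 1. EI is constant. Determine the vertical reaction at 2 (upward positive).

Take the reaction at 2 as the redundant and release it; the primary structure is a cantilever fixed at 1.
Downward deflection at the released point 2 due to the loads:
  clockwise couple 68 at a = 1: M₀a(2L − a)/(2EI) = 510/EI
  point load 151 at a = 2: Pa²(3L − a)/(6EI) = 2215/EI
  δ_0 = 2725/EI
Flexibility coefficient — unit upward force at 2: δ_{22} = L³/(3EI) = 170.7/EI.
The prop prevents deflection at 2: R_2 = δ_0/δ_{22} = 2725/170.7 = 15.96 kN.

R_2 = 15.96 kN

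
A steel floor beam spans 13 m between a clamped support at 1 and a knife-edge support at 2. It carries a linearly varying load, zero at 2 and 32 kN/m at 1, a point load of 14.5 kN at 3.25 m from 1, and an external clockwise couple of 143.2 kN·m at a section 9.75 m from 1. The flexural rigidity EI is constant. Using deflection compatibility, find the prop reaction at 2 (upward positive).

R_2 = 58.34 kN

Remove the prop at 2; the released (primary) structure is a cantilever built in at 1.
Free-end deflection of the primary structure under the applied loading (downward +):
  triangular load, peak 32 at the fixed end: w₀L⁴/(30EI) = 30465/EI
  point load 14.5 at a = 3.25: Pa²(3L − a)/(6EI) = 912.6/EI
  clockwise couple 143.2 at a = 9.75: M₀a(2L − a)/(2EI) = 11344/EI
  δ_0 = 42722/EI
Tip deflection under a unit load at 2: L³/(3EI) = 732.3/EI.
Compatibility at 2: δ_0 − R_2·δ_{22} = 0, so R_2 = 42722/732.3 = 58.34 kN.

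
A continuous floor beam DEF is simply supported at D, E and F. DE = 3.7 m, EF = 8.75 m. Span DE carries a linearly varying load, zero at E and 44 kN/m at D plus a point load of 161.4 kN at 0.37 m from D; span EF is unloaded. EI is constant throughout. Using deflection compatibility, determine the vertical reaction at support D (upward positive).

Insert a hinge at E; M_E is the redundant, and each span becomes simply supported.
End slopes at the hinge E, treating each span as simply supported:
  span DE: triangular load, peak 44: 7w₀L³/(360EI) = 43.34/EI
  span DE: point load 161.4 at a = 0.37: Pab(L + a)/(6LEI) = 36.46/EI
  relative rotation θ_0 = (79.79 + 0)/EI = 79.79/EI
A unit hogging moment at E produces rotation L₁/(3EI) + L₂/(3EI) = 4.15/EI.
Slope continuity at E: θ_0 = M_E·4.15/EI, so M_E = 79.79/4.15 = 19.23 kN·m (hogging).
Span DE, ΣM about D with M_E applied at E: R_E^{DE}·3.7 = 160.1 + 19.23, so R_E^{DE} = 48.47 kN and R_D = 242.8 − 48.47 = 194.3 kN.

R_D = 194.3 kN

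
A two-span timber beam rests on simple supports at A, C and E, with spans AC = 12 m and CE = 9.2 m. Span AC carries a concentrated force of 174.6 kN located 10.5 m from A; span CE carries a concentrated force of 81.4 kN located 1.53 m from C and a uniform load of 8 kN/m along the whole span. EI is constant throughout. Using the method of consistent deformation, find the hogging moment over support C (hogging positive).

M_C = 199.6 kN·m

Release continuity at C by inserting a hinge; the redundant is the internal moment M_C. The primary structure is two simply-supported spans AC and CE.
Rotations at C on the released spans (each span's end-slope, ×1/EI):
  span AC: point load 174.6 at a = 10.5: Pab(L + a)/(6LEI) = 859.4/EI
  span CE: point load 81.4 at a = 1.53: Pab(L + b)/(6LEI) = 291.9/EI
  span CE: UDL 8: wL³/(24EI) = 259.6/EI
  relative rotation θ_0 = (859.4 + 551.5)/EI = 1411/EI
A unit hogging moment at C produces rotation L₁/(3EI) + L₂/(3EI) = 7.067/EI.
Compatibility: M_C·(L₁+L₂)/(3EI) = θ_0, giving M_C = 199.6 kN·m (hogging).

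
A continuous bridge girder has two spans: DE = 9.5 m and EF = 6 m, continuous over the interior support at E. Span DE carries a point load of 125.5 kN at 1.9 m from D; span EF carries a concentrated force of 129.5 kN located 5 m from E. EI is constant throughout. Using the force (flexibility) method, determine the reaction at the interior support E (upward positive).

R_E = 72.39 kN

Release continuity at E by inserting a hinge; the redundant is the internal moment M_E. The primary structure is two simply-supported spans DE and EF.
Discontinuity in slope at E on the released structure — sum the simple-span end rotations:
  span DE: point load 125.5 at a = 1.9: Pab(L + a)/(6LEI) = 362.4/EI
  span EF: point load 129.5 at a = 5: Pab(L + b)/(6LEI) = 125.9/EI
  relative rotation θ_0 = (362.4 + 125.9)/EI = 488.3/EI
A unit hogging moment at E produces rotation L₁/(3EI) + L₂/(3EI) = 5.167/EI.
Compatibility: M_E·(L₁+L₂)/(3EI) = θ_0, giving M_E = 94.52 kN·m (hogging).
Span DE, ΣM about D with M_E applied at E: R_E^{DE}·9.5 = 238.4 + 94.52, so R_E^{DE} = 35.05 kN and R_D = 125.5 − 35.05 = 90.45 kN.
Span EF, ΣM about F: R_E^{EF}·6 = 129.5 + 94.52, so R_E^{EF} = 37.34 kN and R_F = 129.5 − 37.34 = 92.16 kN.
R_E = 35.05 + 37.34 = 72.39 kN.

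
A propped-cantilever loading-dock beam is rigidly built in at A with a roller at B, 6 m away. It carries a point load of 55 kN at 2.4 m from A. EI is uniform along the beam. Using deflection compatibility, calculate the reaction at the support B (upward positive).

R_B = 11.44 kN

Take the reaction at B as the redundant and release it; the primary structure is a cantilever fixed at A.
Deflection at B on the released cantilever, summing each load's contribution:
  point load 55 at a = 2.4: Pa²(3L − a)/(6EI) = 823.7/EI
Flexibility coefficient — unit upward force at B: δ_{BB} = L³/(3EI) = 72/EI.
The prop prevents deflection at B: R_B = δ_0/δ_{BB} = 823.7/72 = 11.44 kN.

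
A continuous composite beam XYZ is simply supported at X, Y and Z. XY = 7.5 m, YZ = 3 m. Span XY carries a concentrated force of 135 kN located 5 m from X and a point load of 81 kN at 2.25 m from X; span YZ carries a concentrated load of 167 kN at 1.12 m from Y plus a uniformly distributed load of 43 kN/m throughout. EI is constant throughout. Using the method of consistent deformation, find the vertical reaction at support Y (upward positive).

Take M_Y as the redundant. Released structure: two simple spans XY and YZ with a hinge at Y.
Rotations at Y on the released spans (each span's end-slope, ×1/EI):
  span XY: point load 135 at a = 5: Pab(L + a)/(6LEI) = 468.8/EI
  span XY: point load 81 at a = 2.25: Pab(L + a)/(6LEI) = 207.3/EI
  span YZ: point load 167 at a = 1.12: Pab(L + b)/(6LEI) = 95.33/EI
  span YZ: UDL 43: wL³/(24EI) = 48.38/EI
  relative rotation θ_0 = (676.1 + 143.7)/EI = 819.8/EI
A unit hogging moment at Y produces rotation L₁/(3EI) + L₂/(3EI) = 3.5/EI.
Slope continuity at Y: θ_0 = M_Y·3.5/EI, so M_Y = 819.8/3.5 = 234.2 kN·m (hogging).
Span XY, ΣM about X with M_Y applied at Y: R_Y^{XY}·7.5 = 857.2 + 234.2, so R_Y^{XY} = 145.5 kN and R_X = 216 − 145.5 = 70.47 kN.
Span YZ, ΣM about Z: R_Y^{YZ}·3 = 507.5 + 234.2, so R_Y^{YZ} = 247.2 kN and R_Z = 296 − 247.2 = 48.77 kN.
R_Y = 145.5 + 247.2 = 392.8 kN.

R_Y = 392.8 kN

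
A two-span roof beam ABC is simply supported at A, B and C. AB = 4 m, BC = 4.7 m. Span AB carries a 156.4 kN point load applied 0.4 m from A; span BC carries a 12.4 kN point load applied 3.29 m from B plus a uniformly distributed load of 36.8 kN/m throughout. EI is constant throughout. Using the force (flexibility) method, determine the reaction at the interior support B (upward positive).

R_B = 139.8 kN

Take M_B as the redundant. Released structure: two simple spans AB and BC with a hinge at B.
Rotations at B on the released spans (each span's end-slope, ×1/EI):
  span AB: point load 156.4 at a = 0.4: Pab(L + a)/(6LEI) = 41.29/EI
  span BC: point load 12.4 at a = 3.29: Pab(L + b)/(6LEI) = 12.46/EI
  span BC: UDL 36.8: wL³/(24EI) = 159.2/EI
  relative rotation θ_0 = (41.29 + 171.7)/EI = 212.9/EI
A unit hogging moment at B produces rotation L₁/(3EI) + L₂/(3EI) = 2.9/EI.
Compatibility: M_B·(L₁+L₂)/(3EI) = θ_0, giving M_B = 73.43 kN·m (hogging).
Span AB, ΣM about A with M_B applied at B: R_B^{AB}·4 = 62.56 + 73.43, so R_B^{AB} = 34 kN and R_A = 156.4 − 34 = 122.4 kN.
Span BC, ΣM about C: R_B^{BC}·4.7 = 423.9 + 73.43, so R_B^{BC} = 105.8 kN and R_C = 185.4 − 105.8 = 79.54 kN.
R_B = 34 + 105.8 = 139.8 kN.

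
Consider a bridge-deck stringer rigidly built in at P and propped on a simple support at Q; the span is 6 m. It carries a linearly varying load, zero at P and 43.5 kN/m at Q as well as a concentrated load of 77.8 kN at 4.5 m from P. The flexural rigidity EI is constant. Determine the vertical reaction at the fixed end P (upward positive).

R_P = 87.29 kN

Choose R_Q as the redundant. The primary structure is the cantilever fixed at P.
Downward deflection at the released point Q due to the loads:
  triangular load, peak 43.5 at the free end: 11w₀L⁴/(120EI) = 5168/EI
  point load 77.8 at a = 4.5: Pa²(3L − a)/(6EI) = 3545/EI
  δ_0 = 8713/EI
Flexibility coefficient — unit upward force at Q: δ_{QQ} = L³/(3EI) = 72/EI.
Compatibility at Q: δ_0 − R_Q·δ_{QQ} = 0, so R_Q = 8713/72 = 121 kN.
Vertical equilibrium: R_P = ΣP − R_Q = 208.3 − 121 = 87.29 kN.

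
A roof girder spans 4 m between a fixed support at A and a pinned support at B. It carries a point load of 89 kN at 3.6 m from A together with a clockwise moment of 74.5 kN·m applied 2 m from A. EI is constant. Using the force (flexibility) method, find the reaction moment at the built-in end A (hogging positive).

Remove the prop at B; the released (primary) structure is a cantilever built in at A.
Primary-structure tip deflection at B by superposition:
  point load 89 at a = 3.6: Pa²(3L − a)/(6EI) = 1615/EI
  clockwise couple 74.5 at a = 2: M₀a(2L − a)/(2EI) = 447/EI
  δ_0 = 2062/EI
Flexibility coefficient — unit upward force at B: δ_{BB} = L³/(3EI) = 21.33/EI.
The prop prevents deflection at B: R_B = δ_0/δ_{BB} = 2062/21.33 = 96.65 kN.
Moment equilibrium about A: M_A = Σ(load moments about A) − R_B·L = 394.9 − 96.65×4 = 8.309 kN·m.

M_A = 8.309 kN·m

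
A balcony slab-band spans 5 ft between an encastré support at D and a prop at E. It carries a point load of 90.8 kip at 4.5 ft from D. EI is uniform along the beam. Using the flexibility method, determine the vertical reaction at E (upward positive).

Release the roller at E. Primary structure: cantilever fixed at D.
Free-end deflection of the primary structure under the applied loading (downward +):
  point load 90.8 at a = 4.5: Pa²(3L − a)/(6EI) = 3218/EI
Flexibility coefficient — unit upward force at E: δ_{EE} = L³/(3EI) = 41.67/EI.
Compatibility at E: δ_0 − R_E·δ_{EE} = 0, so R_E = 3218/41.67 = 77.23 kip.

R_E = 77.23 kip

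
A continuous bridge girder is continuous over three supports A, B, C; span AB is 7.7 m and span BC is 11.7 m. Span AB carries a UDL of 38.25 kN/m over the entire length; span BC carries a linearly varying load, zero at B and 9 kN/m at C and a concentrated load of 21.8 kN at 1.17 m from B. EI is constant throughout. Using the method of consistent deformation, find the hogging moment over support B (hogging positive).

M_B = 169 kN·m

Take M_B as the redundant. Released structure: two simple spans AB and BC with a hinge at B.
End slopes at the hinge B, treating each span as simply supported:
  span AB: UDL 38.25: wL³/(24EI) = 727.6/EI
  span BC: triangular load, peak 9: 7w₀L³/(360EI) = 280.3/EI
  span BC: point load 21.8 at a = 1.17: Pab(L + b)/(6LEI) = 85.05/EI
  relative rotation θ_0 = (727.6 + 365.3)/EI = 1093/EI
A unit hogging moment at B produces rotation L₁/(3EI) + L₂/(3EI) = 6.467/EI.
Compatibility: M_B·(L₁+L₂)/(3EI) = θ_0, giving M_B = 169 kN·m (hogging).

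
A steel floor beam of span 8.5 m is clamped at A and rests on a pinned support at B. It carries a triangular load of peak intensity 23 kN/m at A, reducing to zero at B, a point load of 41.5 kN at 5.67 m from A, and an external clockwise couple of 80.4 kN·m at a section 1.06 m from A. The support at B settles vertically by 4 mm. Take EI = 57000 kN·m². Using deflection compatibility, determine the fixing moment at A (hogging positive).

M_A = 224.7 kN·m

Choose R_B as the redundant. The primary structure is the cantilever fixed at A.
Downward deflection at the released point B due to the loads:
  triangular load, peak 23 at the fixed end: w₀L⁴/(30EI) = 4002/EI
  point load 41.5 at a = 5.67: Pa²(3L − a)/(6EI) = 4409/EI
  clockwise couple 80.4 at a = 1.06: M₀a(2L − a)/(2EI) = 679.2/EI
  δ_0 = 9091/EI
Tip deflection under a unit load at B: L³/(3EI) = 204.7/EI.
With EI = 57000 kN·m²: δ_0 = 0.15949 m and δ_{BB} = 0.003591 m/kN.
Compatibility — the beam at B must follow the support down by 0.004 m: δ_0 − R_B·δ_{BB} = 0.004, so R_B = (0.15949 − 0.004)/0.003591 = 43.29 kN.
Moment equilibrium about A: M_A = Σ(load moments about A) − R_B·L = 592.7 − 43.29×8.5 = 224.7 kN·m.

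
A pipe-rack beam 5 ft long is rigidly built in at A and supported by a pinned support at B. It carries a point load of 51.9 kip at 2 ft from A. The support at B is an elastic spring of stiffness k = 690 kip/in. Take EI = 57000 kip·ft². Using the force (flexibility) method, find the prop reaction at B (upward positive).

R_B = 9.265 kip

Release the roller at B. Primary structure: cantilever fixed at A.
Primary-structure tip deflection at B by superposition:
  point load 51.9 at a = 2: Pa²(3L − a)/(6EI) = 449.8/EI
Flexibility coefficient — unit upward force at B: δ_{BB} = L³/(3EI) = 41.67/EI.
With EI = 57000 kip·ft²: δ_0 = 0.007891 ft and δ_{BB} = 0.000731 ft/kip.
Compatibility — the spring shortens by R_B/k under the reaction it provides: δ_0 − R_B·δ_{BB} = R_B/k. With 1/k = 1/(690×12) ft/kip = 0.000121 ft/kip, R_B = δ_0 / (δ_{BB} + 1/k) = 0.007891 / (0.000731 + 0.000121) = 9.265 kip.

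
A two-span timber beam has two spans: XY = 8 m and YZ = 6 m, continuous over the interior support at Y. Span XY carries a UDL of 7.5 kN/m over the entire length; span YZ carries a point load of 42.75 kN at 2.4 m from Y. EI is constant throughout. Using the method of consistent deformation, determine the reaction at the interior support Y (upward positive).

Insert a hinge at Y; M_Y is the redundant, and each span becomes simply supported.
Discontinuity in slope at Y on the released structure — sum the simple-span end rotations:
  span XY: UDL 7.5: wL³/(24EI) = 160/EI
  span YZ: point load 42.75 at a = 2.4: Pab(L + b)/(6LEI) = 98.5/EI
  relative rotation θ_0 = (160 + 98.5)/EI = 258.5/EI
A unit hogging moment at Y produces rotation L₁/(3EI) + L₂/(3EI) = 4.667/EI.
Slope continuity at Y: θ_0 = M_Y·4.667/EI, so M_Y = 258.5/4.667 = 55.39 kN·m (hogging).
Span XY, ΣM about X with M_Y applied at Y: R_Y^{XY}·8 = 240 + 55.39, so R_Y^{XY} = 36.92 kN and R_X = 60 − 36.92 = 23.08 kN.
Span YZ, ΣM about Z: R_Y^{YZ}·6 = 153.9 + 55.39, so R_Y^{YZ} = 34.88 kN and R_Z = 42.75 − 34.88 = 7.868 kN.
R_Y = 36.92 + 34.88 = 71.81 kN.

R_Y = 71.81 kN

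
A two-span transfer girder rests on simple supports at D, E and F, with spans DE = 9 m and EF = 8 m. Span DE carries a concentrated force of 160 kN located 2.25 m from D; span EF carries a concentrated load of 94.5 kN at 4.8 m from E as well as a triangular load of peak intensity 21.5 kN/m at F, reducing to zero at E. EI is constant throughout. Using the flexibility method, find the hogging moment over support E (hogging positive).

M_E = 186.9 kN·m

Take M_E as the redundant. Released structure: two simple spans DE and EF with a hinge at E.
Discontinuity in slope at E on the released structure — sum the simple-span end rotations:
  span DE: point load 160 at a = 2.25: Pab(L + a)/(6LEI) = 506.2/EI
  span EF: point load 94.5 at a = 4.8: Pab(L + b)/(6LEI) = 338.7/EI
  span EF: triangular load, peak 21.5: 7w₀L³/(360EI) = 214/EI
  relative rotation θ_0 = (506.2 + 552.7)/EI = 1059/EI
A unit hogging moment at E produces rotation L₁/(3EI) + L₂/(3EI) = 5.667/EI.
Compatibility: M_E·(L₁+L₂)/(3EI) = θ_0, giving M_E = 186.9 kN·m (hogging).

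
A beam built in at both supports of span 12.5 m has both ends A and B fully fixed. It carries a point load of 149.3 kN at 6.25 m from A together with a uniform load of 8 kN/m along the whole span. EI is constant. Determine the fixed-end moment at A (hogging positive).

Take the two fixed-end moments M_A, M_B as redundants; the released structure is the simple span AB.
On the primary (simply-supported) span, the end slopes from the loading are:
  at A: point load 149.3 at a = 6.25: Pab(L + b)/(6LEI) = 1458/EI
  at B: point load 149.3 at a = 6.25: Pab(L + a)/(6LEI) = 1458/EI
  at A: UDL 8: wL³/(24EI) = 651/EI
  at B: UDL 8: wL³/(24EI) = 651/EI
  θ_A0 = 2109/EI,  θ_B0 = 2109/EI
Flexibility coefficients: a unit moment at one end gives L/(3EI) there and L/(6EI) at the far end, so f₁₁ = f₂₂ = 4.167/EI and f₁₂ = f₂₁ = 2.083/EI.
Compatibility — zero rotation at each built-in end:
  4.167 M_A + 2.083 M_B = 2109
  2.083 M_A + 4.167 M_B = 2109
Solving the pair gives M_A = 337.4 kN·m and M_B = 337.4 kN·m (hogging).

M_A = 337.4 kN·m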